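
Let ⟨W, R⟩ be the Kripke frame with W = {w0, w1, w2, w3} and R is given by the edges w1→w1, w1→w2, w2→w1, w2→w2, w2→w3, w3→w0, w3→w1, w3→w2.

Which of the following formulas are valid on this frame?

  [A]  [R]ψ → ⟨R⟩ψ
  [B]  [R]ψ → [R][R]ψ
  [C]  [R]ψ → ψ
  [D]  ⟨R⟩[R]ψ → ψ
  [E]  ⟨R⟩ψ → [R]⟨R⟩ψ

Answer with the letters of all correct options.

R is not reflexive: not w0 R w0.
R is not symmetric: w3 R w0 but not w0 R w3.
R is not transitive: w1 R w2 and w2 R w3 but not w1 R w3.
R is not euclidean: w2 R w1 and w2 R w3 but not w1 R w3.
R is not serial: w0 has no R-successor.
(A) [R]ψ → ⟨R⟩ψ is axiom D, which corresponds to seriality. R is not serial — not valid.
(B) [R]ψ → [R][R]ψ is axiom 4; it is valid on a frame exactly when R is transitive. R is not transitive, so not valid.
(C) [R]ψ → ψ is axiom T, which corresponds to reflexivity. R is not reflexive — not valid.
(D) ⟨R⟩[R]ψ → ψ (the dual of axiom B) characterises the symmetric frames. R is not symmetric — not valid.
(E) ⟨R⟩ψ → [R]⟨R⟩ψ (axiom 5) characterises the euclidean frames. R is not euclidean — not valid.

none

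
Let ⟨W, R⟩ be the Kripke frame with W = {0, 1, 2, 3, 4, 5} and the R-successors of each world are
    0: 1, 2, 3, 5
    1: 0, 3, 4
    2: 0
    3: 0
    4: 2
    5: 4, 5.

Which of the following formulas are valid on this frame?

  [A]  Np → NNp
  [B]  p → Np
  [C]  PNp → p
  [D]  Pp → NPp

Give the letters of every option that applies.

none

R is not symmetric: 0 R 5 but not 5 R 0.
R is not transitive: 0 R 1 and 1 R 0 but not 0 R 0.
R is not euclidean: 0 R 1 and 0 R 2 but not 1 R 2.
R is not a subset of the identity: 0 R 1 with 0 ≠ 1.
(A) Np → NNp is axiom 4, which corresponds to transitivity. R is not transitive — not valid.
(B) p → Np is valid only on frames where every R-edge is a self-loop. Here R ⊄ identity — not valid.
(C) the dual of axiom B: valid iff R is symmetric. R is not symmetric — not valid.
(D) Pp → NPp is axiom 5, which corresponds to the euclidean property. R is not euclidean — not valid.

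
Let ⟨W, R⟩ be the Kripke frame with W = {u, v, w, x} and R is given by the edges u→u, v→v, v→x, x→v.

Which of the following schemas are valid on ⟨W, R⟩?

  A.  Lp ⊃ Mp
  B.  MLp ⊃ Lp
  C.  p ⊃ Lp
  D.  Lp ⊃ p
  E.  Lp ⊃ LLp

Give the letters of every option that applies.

R is not reflexive: not w R w.
R is not transitive: x R v and v R x but not x R x.
R is not euclidean: v R x and v R x but not x R x.
R is not serial: w has no R-successor.
R is not a subset of the identity: v R x with v ≠ x.
(A) Lp ⊃ Mp is axiom D, which corresponds to seriality. R is not serial — not valid.
(B) MLp ⊃ Lp (the dual of axiom 5) characterises the euclidean frames. R is not euclidean — not valid.
(C) p ⊃ Lp (equivalent to ◇p→p) corresponds to R being a subset of the identity. Here R ⊄ identity, so not valid.
(D) axiom T: valid iff R is reflexive. R is not reflexive — not valid.
(E) Lp ⊃ LLp (axiom 4) characterises the transitive frames. R is not transitive — not valid.

none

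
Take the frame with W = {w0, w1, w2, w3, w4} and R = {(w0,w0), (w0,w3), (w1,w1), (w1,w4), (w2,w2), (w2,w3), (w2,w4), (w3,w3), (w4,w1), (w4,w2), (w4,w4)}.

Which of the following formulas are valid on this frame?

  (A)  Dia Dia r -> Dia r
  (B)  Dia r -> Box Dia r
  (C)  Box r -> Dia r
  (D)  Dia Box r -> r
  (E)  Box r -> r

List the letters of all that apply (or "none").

C, E

R is reflexive: each world relates to itself.
R is not symmetric: w0 R w3 but not w3 R w0.
R is not transitive: w1 R w4 and w4 R w2 but not w1 R w2.
R is not euclidean: w0 R w3 and w0 R w0 but not w3 R w0.
R is serial: every world has an R-successor.
(A) Dia Dia r -> Dia r is the dual of axiom 4, which corresponds to transitivity. R is not transitive — not valid.
(B) axiom 5: valid iff R is euclidean. R is not euclidean — not valid.
(C) Box r -> Dia r (axiom D) characterises the serial frames. R is serial — valid.
(D) Dia Box r -> r is the dual of axiom B; it is valid on a frame exactly when R is symmetric. R is not symmetric, so not valid.
(E) Box r -> r is axiom T; it is valid on a frame exactly when R is reflexive. R is reflexive, so valid.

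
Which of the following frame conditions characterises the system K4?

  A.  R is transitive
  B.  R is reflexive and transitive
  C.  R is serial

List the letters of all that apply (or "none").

A

(A) K4 is sound and complete for exactly this class.
(B) this class determines S4, not K4.
(C) this class determines D, not K4.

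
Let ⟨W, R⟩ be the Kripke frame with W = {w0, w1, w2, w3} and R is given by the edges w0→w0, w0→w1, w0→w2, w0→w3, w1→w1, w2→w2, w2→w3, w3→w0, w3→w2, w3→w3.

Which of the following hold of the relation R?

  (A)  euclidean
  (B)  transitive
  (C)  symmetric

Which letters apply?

(A) not euclidean: w0 R w1 and w0 R w0 but not w1 R w0.
(B) not transitive: w2 R w3 and w3 R w0 but not w2 R w0.
(C) not symmetric: w0 R w1 but not w1 R w0.

none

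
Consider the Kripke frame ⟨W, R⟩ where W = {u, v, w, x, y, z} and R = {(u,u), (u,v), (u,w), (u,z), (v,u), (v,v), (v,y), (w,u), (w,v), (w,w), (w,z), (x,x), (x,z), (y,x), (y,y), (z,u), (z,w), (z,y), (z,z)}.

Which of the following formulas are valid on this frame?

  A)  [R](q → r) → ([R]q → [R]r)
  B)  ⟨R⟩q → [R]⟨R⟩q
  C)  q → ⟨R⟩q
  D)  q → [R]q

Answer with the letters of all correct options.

A, C

R is reflexive: each world relates to itself.
R is not euclidean: u R v and u R w but not v R w.
R is not a subset of the identity: u R v with u ≠ v.
(A) [R](q → r) → ([R]q → [R]r) is the K axiom; it holds on all frames — valid.
(B) ⟨R⟩q → [R]⟨R⟩q is axiom 5, which corresponds to the euclidean property. R is not euclidean — not valid.
(C) q → ⟨R⟩q (the dual of axiom T) characterises the reflexive frames. R is reflexive — valid.
(D) q → [R]q is valid only on frames where every R-edge is a self-loop. Here R ⊄ identity — not valid.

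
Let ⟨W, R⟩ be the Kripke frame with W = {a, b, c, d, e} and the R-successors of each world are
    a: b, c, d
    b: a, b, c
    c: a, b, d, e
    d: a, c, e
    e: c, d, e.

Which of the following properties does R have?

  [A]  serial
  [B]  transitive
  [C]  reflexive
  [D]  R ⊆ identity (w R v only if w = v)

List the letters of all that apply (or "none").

(A) serial: every world has an R-successor.
(B) not transitive: a R b and b R a but not a R a.
(C) not reflexive: not a R a.
(D) not ⊆ identity: a R b with a ≠ b.

A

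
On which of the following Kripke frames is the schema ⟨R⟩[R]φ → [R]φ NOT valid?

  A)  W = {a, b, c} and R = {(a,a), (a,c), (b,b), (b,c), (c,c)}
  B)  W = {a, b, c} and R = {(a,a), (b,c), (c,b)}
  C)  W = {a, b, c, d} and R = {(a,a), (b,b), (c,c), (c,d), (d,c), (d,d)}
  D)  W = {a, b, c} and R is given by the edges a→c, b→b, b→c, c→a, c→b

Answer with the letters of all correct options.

A, B, D

The schema ⟨R⟩[R]φ → [R]φ is the dual of axiom 5; it is valid on a frame iff R is euclidean.
(A) R is not euclidean (a R c and a R a but not c R a), so the schema fails here.
(B) R is not euclidean (b R c and b R c but not c R c), so the schema fails here.
(C) R is euclidean (any two R-successors of the same world are R-related), so the schema is valid here.
(D) R is not euclidean (c R a and c R b but not a R b), so the schema fails here.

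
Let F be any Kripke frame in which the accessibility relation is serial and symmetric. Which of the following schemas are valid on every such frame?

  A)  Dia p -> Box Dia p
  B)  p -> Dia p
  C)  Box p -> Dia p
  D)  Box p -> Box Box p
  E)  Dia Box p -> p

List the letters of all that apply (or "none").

(A) axiom 5: valid iff R is euclidean. Such an R need not be euclidean — not valid.
(B) p -> Dia p is the dual of axiom T; it is valid on a frame exactly when R is reflexive. Such an R need not be reflexive, so not valid.
(C) Box p -> Dia p is axiom D; it is valid on a frame exactly when R is serial. Every such R is serial, so valid.
(D) Box p -> Box Box p (axiom 4) characterises the transitive frames. Such an R need not be transitive — not valid.
(E) Dia Box p -> p is the dual of axiom B, which corresponds to symmetry. Every such R is symmetric — valid.

C, E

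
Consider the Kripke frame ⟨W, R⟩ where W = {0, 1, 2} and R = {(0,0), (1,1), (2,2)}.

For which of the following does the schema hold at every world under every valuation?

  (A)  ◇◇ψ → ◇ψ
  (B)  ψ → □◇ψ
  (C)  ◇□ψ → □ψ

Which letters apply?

R is symmetric: every R-edge is matched by its reverse.
R is transitive: R is closed under composition.
R is euclidean: any two R-successors of the same world are R-related.
(A) ◇◇ψ → ◇ψ (the dual of axiom 4) characterises the transitive frames. R is transitive — valid.
(B) axiom B: valid iff R is symmetric. R is symmetric — valid.
(C) ◇□ψ → □ψ is the dual of axiom 5, which corresponds to the euclidean property. R is euclidean — valid.

A, B, C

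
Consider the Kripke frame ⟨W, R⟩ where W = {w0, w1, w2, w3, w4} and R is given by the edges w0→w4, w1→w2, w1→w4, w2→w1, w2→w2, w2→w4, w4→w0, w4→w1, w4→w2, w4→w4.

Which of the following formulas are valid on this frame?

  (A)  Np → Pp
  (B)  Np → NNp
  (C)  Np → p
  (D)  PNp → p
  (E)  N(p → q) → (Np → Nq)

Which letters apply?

D, E

R is not reflexive: not w0 R w0.
R is symmetric: every R-edge is matched by its reverse.
R is not transitive: w0 R w4 and w4 R w0 but not w0 R w0.
R is not serial: w3 has no R-successor.
(A) Np → Pp is axiom D; it is valid on a frame exactly when R is serial. R is not serial, so not valid.
(B) axiom 4: valid iff R is transitive. R is not transitive — not valid.
(C) Np → p is axiom T, which corresponds to reflexivity. R is not reflexive — not valid.
(D) the dual of axiom B: valid iff R is symmetric. R is symmetric — valid.
(E) N(p → q) → (Np → Nq) is the K axiom; it holds on all frames — valid.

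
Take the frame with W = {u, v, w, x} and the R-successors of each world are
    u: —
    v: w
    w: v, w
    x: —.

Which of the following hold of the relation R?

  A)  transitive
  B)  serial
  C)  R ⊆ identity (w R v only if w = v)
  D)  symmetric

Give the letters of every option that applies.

D

(A) not transitive: v R w and w R v but not v R v.
(B) not serial: u has no R-successor.
(C) not ⊆ identity: v R w with v ≠ w.
(D) symmetric: every R-edge is matched by its reverse.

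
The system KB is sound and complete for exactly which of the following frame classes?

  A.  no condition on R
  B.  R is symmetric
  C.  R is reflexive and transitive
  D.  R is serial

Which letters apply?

B

(A) this class determines K, not KB.
(B) KB is sound and complete for exactly this class.
(C) this class determines S4, not KB.
(D) this class determines D, not KB.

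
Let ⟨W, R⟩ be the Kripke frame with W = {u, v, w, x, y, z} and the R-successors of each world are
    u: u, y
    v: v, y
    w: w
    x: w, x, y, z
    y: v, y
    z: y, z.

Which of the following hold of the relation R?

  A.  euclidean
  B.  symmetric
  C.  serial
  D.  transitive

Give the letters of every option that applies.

C

(A) not euclidean: u R y and u R u but not y R u.
(B) not symmetric: u R y but not y R u.
(C) serial: every world has an R-successor.
(D) not transitive: u R y and y R v but not u R v.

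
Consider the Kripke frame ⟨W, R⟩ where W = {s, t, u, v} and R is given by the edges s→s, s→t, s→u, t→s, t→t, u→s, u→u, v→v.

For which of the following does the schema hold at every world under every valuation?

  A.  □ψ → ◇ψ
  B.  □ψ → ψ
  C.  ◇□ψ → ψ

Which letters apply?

R is reflexive: each world relates to itself.
R is symmetric: every R-edge is matched by its reverse.
R is serial: every world has an R-successor.
(A) axiom D: valid iff R is serial. R is serial — valid.
(B) □ψ → ψ is axiom T, which corresponds to reflexivity. R is reflexive — valid.
(C) the dual of axiom B: valid iff R is symmetric. R is symmetric — valid.

A, B, C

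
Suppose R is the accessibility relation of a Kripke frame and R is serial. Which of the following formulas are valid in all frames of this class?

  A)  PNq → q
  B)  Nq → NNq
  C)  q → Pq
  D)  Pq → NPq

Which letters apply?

none

(A) the dual of axiom B: valid iff R is symmetric. Such an R need not be symmetric — not valid.
(B) Nq → NNq is axiom 4, which corresponds to transitivity. Such an R need not be transitive — not valid.
(C) q → Pq is the dual of axiom T, which corresponds to reflexivity. Such an R need not be reflexive — not valid.
(D) axiom 5: valid iff R is euclidean. Such an R need not be euclidean — not valid.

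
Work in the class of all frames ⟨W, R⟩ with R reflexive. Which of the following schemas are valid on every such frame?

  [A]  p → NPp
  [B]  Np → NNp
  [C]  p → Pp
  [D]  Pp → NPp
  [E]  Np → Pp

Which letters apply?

A reflexive relation is serial.
(A) p → NPp is axiom B, which corresponds to symmetry. Such an R need not be symmetric — not valid.
(B) Np → NNp is axiom 4; it is valid on a frame exactly when R is transitive. Such an R need not be transitive, so not valid.
(C) p → Pp is the dual of axiom T; it is valid on a frame exactly when R is reflexive. Every such R is reflexive, so valid.
(D) Pp → NPp is axiom 5, which corresponds to the euclidean property. Such an R need not be euclidean — not valid.
(E) axiom D: valid iff R is serial. Every such R is serial — valid.

C, E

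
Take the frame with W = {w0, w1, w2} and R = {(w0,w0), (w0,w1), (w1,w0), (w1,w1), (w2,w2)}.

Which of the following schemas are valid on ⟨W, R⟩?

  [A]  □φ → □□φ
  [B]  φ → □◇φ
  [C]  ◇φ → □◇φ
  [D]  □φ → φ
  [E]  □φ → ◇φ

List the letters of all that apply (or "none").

R is reflexive: each world relates to itself.
R is symmetric: every R-edge is matched by its reverse.
R is transitive: R is closed under composition.
R is euclidean: any two R-successors of the same world are R-related.
R is serial: every world has an R-successor.
(A) □φ → □□φ is axiom 4, which corresponds to transitivity. R is transitive — valid.
(B) φ → □◇φ is axiom B, which corresponds to symmetry. R is symmetric — valid.
(C) ◇φ → □◇φ is axiom 5, which corresponds to the euclidean property. R is euclidean — valid.
(D) □φ → φ is axiom T, which corresponds to reflexivity. R is reflexive — valid.
(E) □φ → ◇φ is axiom D; it is valid on a frame exactly when R is serial. R is serial, so valid.

A, B, C, D, E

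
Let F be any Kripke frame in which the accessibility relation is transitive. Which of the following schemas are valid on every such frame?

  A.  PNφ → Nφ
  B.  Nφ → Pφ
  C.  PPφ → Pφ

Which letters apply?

(A) the dual of axiom 5: valid iff R is euclidean. Such an R need not be euclidean — not valid.
(B) Nφ → Pφ (axiom D) characterises the serial frames. Such an R need not be serial — not valid.
(C) the dual of axiom 4: valid iff R is transitive. Every such R is transitive — valid.

C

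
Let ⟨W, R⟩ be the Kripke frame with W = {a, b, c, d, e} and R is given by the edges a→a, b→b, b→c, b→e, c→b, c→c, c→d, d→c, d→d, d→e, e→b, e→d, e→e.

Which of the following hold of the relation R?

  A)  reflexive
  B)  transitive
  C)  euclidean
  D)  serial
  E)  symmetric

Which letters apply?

A, D, E

(A) reflexive: each world relates to itself.
(B) not transitive: b R c and c R d but not b R d.
(C) not euclidean: b R c and b R e but not c R e.
(D) serial: every world has an R-successor.
(E) symmetric: every R-edge is matched by its reverse.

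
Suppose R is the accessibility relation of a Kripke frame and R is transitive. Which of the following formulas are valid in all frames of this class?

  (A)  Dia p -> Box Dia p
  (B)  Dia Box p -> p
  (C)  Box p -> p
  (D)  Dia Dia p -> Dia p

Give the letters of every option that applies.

(A) Dia p -> Box Dia p is axiom 5, which corresponds to the euclidean property. Such an R need not be euclidean — not valid.
(B) Dia Box p -> p is the dual of axiom B; it is valid on a frame exactly when R is symmetric. Such an R need not be symmetric, so not valid.
(C) Box p -> p is axiom T, which corresponds to reflexivity. Such an R need not be reflexive — not valid.
(D) Dia Dia p -> Dia p is the dual of axiom 4; it is valid on a frame exactly when R is transitive. Every such R is transitive, so valid.

D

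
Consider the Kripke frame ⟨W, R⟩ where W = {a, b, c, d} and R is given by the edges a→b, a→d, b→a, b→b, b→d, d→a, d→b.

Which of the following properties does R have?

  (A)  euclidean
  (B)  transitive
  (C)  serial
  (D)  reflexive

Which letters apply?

none

(A) not euclidean: a R d and a R d but not d R d.
(B) not transitive: a R b and b R a but not a R a.
(C) not serial: c has no R-successor.
(D) not reflexive: not a R a.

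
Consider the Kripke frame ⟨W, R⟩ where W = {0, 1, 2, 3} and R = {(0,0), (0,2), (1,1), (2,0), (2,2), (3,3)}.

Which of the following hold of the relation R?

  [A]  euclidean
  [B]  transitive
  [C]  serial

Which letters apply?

A, B, C

(A) euclidean: any two R-successors of the same world are R-related.
(B) transitive: R is closed under composition.
(C) serial: every world has an R-successor.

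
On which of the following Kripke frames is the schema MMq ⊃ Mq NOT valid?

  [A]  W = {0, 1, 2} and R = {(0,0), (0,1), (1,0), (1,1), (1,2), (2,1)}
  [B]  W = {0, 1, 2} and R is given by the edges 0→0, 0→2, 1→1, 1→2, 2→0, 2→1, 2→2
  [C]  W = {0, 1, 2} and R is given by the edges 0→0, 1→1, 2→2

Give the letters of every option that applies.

The schema MMq ⊃ Mq is the dual of axiom 4; it is valid on a frame iff R is transitive.
(A) R is not transitive (0 R 1 and 1 R 2 but not 0 R 2), so the schema fails here.
(B) R is not transitive (0 R 2 and 2 R 1 but not 0 R 1), so the schema fails here.
(C) R is transitive (R is closed under composition), so the schema is valid here.

A, B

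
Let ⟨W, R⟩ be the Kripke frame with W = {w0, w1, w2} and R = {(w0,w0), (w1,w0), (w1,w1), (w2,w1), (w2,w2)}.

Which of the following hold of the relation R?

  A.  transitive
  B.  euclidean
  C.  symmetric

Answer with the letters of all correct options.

(A) not transitive: w2 R w1 and w1 R w0 but not w2 R w0.
(B) not euclidean: w1 R w0 and w1 R w1 but not w0 R w1.
(C) not symmetric: w1 R w0 but not w0 R w1.

none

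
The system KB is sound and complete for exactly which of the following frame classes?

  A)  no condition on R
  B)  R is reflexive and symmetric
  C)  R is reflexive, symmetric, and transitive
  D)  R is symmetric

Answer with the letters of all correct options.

(A) this class determines K, not KB.
(B) this class determines B (= KTB), not KB.
(C) this class determines S5, not KB.
(D) KB is sound and complete for exactly this class.

D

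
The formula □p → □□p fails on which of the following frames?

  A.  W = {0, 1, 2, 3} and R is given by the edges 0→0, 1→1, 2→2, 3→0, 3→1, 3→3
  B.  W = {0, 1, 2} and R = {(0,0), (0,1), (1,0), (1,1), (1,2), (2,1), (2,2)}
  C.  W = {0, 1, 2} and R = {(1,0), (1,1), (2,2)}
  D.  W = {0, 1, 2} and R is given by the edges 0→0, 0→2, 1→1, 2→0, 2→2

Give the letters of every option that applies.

The schema □p → □□p is axiom 4; it is valid on a frame iff R is transitive.
(A) R is transitive (R is closed under composition), so the schema is valid here.
(B) R is not transitive (0 R 1 and 1 R 2 but not 0 R 2), so the schema fails here.
(C) R is transitive (R is closed under composition), so the schema is valid here.
(D) R is transitive (R is closed under composition), so the schema is valid here.

B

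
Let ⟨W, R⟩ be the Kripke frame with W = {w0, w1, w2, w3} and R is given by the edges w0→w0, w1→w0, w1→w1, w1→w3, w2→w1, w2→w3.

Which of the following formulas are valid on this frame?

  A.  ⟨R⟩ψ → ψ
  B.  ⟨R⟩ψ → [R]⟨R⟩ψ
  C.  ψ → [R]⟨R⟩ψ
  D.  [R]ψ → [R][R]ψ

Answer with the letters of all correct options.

R is not symmetric: w1 R w0 but not w0 R w1.
R is not transitive: w2 R w1 and w1 R w0 but not w2 R w0.
R is not euclidean: w1 R w0 and w1 R w1 but not w0 R w1.
R is not a subset of the identity: w1 R w0 with w1 ≠ w0.
(A) ⟨R⟩ψ → ψ is valid only on frames where every R-edge is a self-loop. Here R ⊄ identity — not valid.
(B) ⟨R⟩ψ → [R]⟨R⟩ψ is axiom 5; it is valid on a frame exactly when R is euclidean. R is not euclidean, so not valid.
(C) ψ → [R]⟨R⟩ψ is axiom B; it is valid on a frame exactly when R is symmetric. R is not symmetric, so not valid.
(D) [R]ψ → [R][R]ψ is axiom 4; it is valid on a frame exactly when R is transitive. R is not transitive, so not valid.

none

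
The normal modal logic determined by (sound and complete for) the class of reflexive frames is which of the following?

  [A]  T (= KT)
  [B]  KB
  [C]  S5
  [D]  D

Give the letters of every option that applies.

(A) T (= KT) is determined by exactly this class.
(B) KB is determined by the class of symmetric frames.
(C) S5 is determined by the class of reflexive, symmetric, and transitive frames.
(D) D is determined by the class of serial frames.

A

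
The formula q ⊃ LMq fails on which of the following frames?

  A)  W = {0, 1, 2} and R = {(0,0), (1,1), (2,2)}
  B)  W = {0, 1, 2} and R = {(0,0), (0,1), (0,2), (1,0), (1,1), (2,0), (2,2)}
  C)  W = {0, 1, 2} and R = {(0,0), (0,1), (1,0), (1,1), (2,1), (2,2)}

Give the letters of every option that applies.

The schema q ⊃ LMq is axiom B; it is valid on a frame iff R is symmetric.
(A) R is symmetric (every R-edge is matched by its reverse), so the schema is valid here.
(B) R is symmetric (every R-edge is matched by its reverse), so the schema is valid here.
(C) R is not symmetric (2 R 1 but not 1 R 2), so the schema fails here.

C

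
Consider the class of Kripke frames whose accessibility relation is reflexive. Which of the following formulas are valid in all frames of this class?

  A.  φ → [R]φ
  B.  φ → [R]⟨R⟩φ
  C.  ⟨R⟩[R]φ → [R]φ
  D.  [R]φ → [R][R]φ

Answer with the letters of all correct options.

A reflexive relation is serial.
(A) φ → [R]φ is equivalent to ◇p→p; it holds exactly when R ⊆ identity. Such an R need not be a subset of the identity — not valid.
(B) axiom B: valid iff R is symmetric. Such an R need not be symmetric — not valid.
(C) ⟨R⟩[R]φ → [R]φ (the dual of axiom 5) characterises the euclidean frames. Such an R need not be euclidean — not valid.
(D) [R]φ → [R][R]φ (axiom 4) characterises the transitive frames. Such an R need not be transitive — not valid.

none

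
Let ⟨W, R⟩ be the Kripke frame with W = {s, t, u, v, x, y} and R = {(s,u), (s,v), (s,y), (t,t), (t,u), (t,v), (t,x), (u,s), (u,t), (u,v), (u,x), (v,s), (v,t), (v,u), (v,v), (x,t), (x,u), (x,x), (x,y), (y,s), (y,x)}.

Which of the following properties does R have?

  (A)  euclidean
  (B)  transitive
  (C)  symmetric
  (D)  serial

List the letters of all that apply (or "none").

(A) not euclidean: s R u and s R y but not u R y.
(B) not transitive: s R u and u R s but not s R s.
(C) symmetric: every R-edge is matched by its reverse.
(D) serial: every world has an R-successor.

C, D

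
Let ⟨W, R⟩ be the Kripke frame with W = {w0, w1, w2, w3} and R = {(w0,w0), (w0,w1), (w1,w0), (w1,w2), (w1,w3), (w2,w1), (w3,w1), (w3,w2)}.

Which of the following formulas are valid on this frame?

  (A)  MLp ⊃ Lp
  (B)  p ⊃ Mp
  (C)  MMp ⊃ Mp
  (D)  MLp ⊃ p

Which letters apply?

none

R is not reflexive: not w1 R w1.
R is not symmetric: w3 R w2 but not w2 R w3.
R is not transitive: w0 R w1 and w1 R w2 but not w0 R w2.
R is not euclidean: w1 R w0 and w1 R w2 but not w0 R w2.
(A) MLp ⊃ Lp (the dual of axiom 5) characterises the euclidean frames. R is not euclidean — not valid.
(B) p ⊃ Mp (the dual of axiom T) characterises the reflexive frames. R is not reflexive — not valid.
(C) MMp ⊃ Mp is the dual of axiom 4, which corresponds to transitivity. R is not transitive — not valid.
(D) MLp ⊃ p (the dual of axiom B) characterises the symmetric frames. R is not symmetric — not valid.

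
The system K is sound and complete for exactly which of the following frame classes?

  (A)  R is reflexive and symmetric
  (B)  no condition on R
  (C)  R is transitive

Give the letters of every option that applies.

(A) this class determines B (= KTB), not K.
(B) K is sound and complete for exactly this class.
(C) this class determines K4, not K.

B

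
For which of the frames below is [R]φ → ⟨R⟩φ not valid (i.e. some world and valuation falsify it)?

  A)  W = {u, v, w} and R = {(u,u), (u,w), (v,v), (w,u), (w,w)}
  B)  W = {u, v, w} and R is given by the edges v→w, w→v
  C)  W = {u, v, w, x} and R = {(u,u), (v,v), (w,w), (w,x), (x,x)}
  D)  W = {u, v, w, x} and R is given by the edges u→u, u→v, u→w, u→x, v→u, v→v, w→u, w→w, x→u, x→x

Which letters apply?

B

The schema [R]φ → ⟨R⟩φ is axiom D; it is valid on a frame iff R is serial.
(A) R is serial (every world has an R-successor), so the schema is valid here.
(B) R is not serial (u has no R-successor), so the schema fails here.
(C) R is serial (every world has an R-successor), so the schema is valid here.
(D) R is serial (every world has an R-successor), so the schema is valid here.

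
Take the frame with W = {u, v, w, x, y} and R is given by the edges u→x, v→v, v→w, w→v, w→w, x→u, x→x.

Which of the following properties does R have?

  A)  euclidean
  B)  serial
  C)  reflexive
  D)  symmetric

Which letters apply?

(A) not euclidean: x R u and x R u but not u R u.
(B) not serial: y has no R-successor.
(C) not reflexive: not u R u.
(D) symmetric: every R-edge is matched by its reverse.

D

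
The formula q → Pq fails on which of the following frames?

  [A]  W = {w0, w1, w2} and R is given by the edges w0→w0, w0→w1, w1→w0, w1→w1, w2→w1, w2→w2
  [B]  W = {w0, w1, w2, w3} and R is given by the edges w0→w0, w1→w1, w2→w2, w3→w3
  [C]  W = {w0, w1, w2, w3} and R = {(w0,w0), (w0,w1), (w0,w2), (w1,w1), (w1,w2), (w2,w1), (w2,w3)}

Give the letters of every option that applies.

C

The schema q → Pq is the dual of axiom T; it is valid on a frame iff R is reflexive.
(A) R is reflexive (each world relates to itself), so the schema is valid here.
(B) R is reflexive (each world relates to itself), so the schema is valid here.
(C) R is not reflexive (not w2 R w2), so the schema fails here.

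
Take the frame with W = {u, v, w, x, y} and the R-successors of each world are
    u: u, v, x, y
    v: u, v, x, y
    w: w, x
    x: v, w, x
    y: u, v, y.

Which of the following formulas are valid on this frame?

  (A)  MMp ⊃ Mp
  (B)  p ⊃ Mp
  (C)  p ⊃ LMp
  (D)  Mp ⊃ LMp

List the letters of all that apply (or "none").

R is reflexive: each world relates to itself.
R is not symmetric: u R x but not x R u.
R is not transitive: u R x and x R w but not u R w.
R is not euclidean: u R x and u R u but not x R u.
(A) MMp ⊃ Mp is the dual of axiom 4, which corresponds to transitivity. R is not transitive — not valid.
(B) the dual of axiom T: valid iff R is reflexive. R is reflexive — valid.
(C) axiom B: valid iff R is symmetric. R is not symmetric — not valid.
(D) Mp ⊃ LMp is axiom 5; it is valid on a frame exactly when R is euclidean. R is not euclidean, so not valid.

B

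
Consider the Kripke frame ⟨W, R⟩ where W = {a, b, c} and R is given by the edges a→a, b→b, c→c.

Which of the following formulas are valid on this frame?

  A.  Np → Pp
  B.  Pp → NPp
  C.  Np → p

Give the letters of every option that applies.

R is reflexive: each world relates to itself.
R is euclidean: any two R-successors of the same world are R-related.
R is serial: every world has an R-successor.
(A) axiom D: valid iff R is serial. R is serial — valid.
(B) Pp → NPp is axiom 5; it is valid on a frame exactly when R is euclidean. R is euclidean, so valid.
(C) Np → p (axiom T) characterises the reflexive frames. R is reflexive — valid.

A, B, C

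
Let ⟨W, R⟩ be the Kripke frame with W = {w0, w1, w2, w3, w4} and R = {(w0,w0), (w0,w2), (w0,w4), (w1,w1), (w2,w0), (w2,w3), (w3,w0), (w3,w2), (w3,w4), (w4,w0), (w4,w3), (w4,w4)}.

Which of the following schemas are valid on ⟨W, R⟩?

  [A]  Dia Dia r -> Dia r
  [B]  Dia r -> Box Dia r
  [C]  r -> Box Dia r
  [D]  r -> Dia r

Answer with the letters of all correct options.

none

R is not reflexive: not w2 R w2.
R is not symmetric: w3 R w0 but not w0 R w3.
R is not transitive: w0 R w2 and w2 R w3 but not w0 R w3.
R is not euclidean: w0 R w2 and w0 R w4 but not w2 R w4.
(A) Dia Dia r -> Dia r (the dual of axiom 4) characterises the transitive frames. R is not transitive — not valid.
(B) Dia r -> Box Dia r (axiom 5) characterises the euclidean frames. R is not euclidean — not valid.
(C) r -> Box Dia r (axiom B) characterises the symmetric frames. R is not symmetric — not valid.
(D) r -> Dia r (the dual of axiom T) characterises the reflexive frames. R is not reflexive — not valid.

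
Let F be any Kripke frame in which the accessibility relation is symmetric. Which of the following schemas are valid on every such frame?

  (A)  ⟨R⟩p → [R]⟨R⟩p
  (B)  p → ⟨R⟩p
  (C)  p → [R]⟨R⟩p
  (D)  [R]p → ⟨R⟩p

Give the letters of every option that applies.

C

(A) ⟨R⟩p → [R]⟨R⟩p is axiom 5, which corresponds to the euclidean property. Such an R need not be euclidean — not valid.
(B) the dual of axiom T: valid iff R is reflexive. Such an R need not be reflexive — not valid.
(C) axiom B: valid iff R is symmetric. Every such R is symmetric — valid.
(D) [R]p → ⟨R⟩p is axiom D; it is valid on a frame exactly when R is serial. Such an R need not be serial, so not valid.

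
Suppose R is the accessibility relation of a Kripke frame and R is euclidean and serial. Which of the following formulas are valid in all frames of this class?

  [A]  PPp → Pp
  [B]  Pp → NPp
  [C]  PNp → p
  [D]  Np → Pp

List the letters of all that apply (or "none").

(A) PPp → Pp is the dual of axiom 4; it is valid on a frame exactly when R is transitive. Such an R need not be transitive, so not valid.
(B) Pp → NPp is axiom 5, which corresponds to the euclidean property. Every such R is euclidean — valid.
(C) PNp → p is the dual of axiom B; it is valid on a frame exactly when R is symmetric. Such an R need not be symmetric, so not valid.
(D) Np → Pp is axiom D, which corresponds to seriality. Every such R is serial — valid.

B, D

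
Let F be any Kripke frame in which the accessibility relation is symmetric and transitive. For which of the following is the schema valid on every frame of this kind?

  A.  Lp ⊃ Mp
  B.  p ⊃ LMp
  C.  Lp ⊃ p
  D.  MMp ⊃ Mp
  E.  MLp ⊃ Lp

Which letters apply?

A symmetric transitive relation is euclidean (uRv and uRw give vRu by symmetry, then vRw by transitivity).
(A) Lp ⊃ Mp (axiom D) characterises the serial frames. Such an R need not be serial — not valid.
(B) axiom B: valid iff R is symmetric. Every such R is symmetric — valid.
(C) Lp ⊃ p is axiom T, which corresponds to reflexivity. Such an R need not be reflexive — not valid.
(D) MMp ⊃ Mp is the dual of axiom 4; it is valid on a frame exactly when R is transitive. Every such R is transitive, so valid.
(E) MLp ⊃ Lp is the dual of axiom 5; it is valid on a frame exactly when R is euclidean. Every such R is euclidean, so valid.

B, D, E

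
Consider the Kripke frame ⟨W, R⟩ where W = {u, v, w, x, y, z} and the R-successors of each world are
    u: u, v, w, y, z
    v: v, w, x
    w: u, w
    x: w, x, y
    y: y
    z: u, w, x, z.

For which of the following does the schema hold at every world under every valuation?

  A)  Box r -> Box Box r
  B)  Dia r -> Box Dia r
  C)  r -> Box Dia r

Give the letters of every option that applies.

none

R is not symmetric: u R v but not v R u.
R is not transitive: u R v and v R x but not u R x.
R is not euclidean: u R v and u R u but not v R u.
(A) Box r -> Box Box r (axiom 4) characterises the transitive frames. R is not transitive — not valid.
(B) Dia r -> Box Dia r is axiom 5; it is valid on a frame exactly when R is euclidean. R is not euclidean, so not valid.
(C) axiom B: valid iff R is symmetric. R is not symmetric — not valid.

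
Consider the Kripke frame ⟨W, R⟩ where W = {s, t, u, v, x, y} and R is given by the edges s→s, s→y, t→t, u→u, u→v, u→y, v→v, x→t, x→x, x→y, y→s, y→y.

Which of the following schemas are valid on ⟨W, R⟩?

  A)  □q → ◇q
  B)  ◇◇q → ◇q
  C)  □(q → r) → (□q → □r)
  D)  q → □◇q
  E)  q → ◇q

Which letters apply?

R is reflexive: each world relates to itself.
R is not symmetric: u R v but not v R u.
R is not transitive: u R y and y R s but not u R s.
R is serial: every world has an R-successor.
(A) □q → ◇q (axiom D) characterises the serial frames. R is serial — valid.
(B) ◇◇q → ◇q (the dual of axiom 4) characterises the transitive frames. R is not transitive — not valid.
(C) this is just K, valid on every normal frame.
(D) q → □◇q is axiom B; it is valid on a frame exactly when R is symmetric. R is not symmetric, so not valid.
(E) q → ◇q (the dual of axiom T) characterises the reflexive frames. R is reflexive — valid.

A, C, E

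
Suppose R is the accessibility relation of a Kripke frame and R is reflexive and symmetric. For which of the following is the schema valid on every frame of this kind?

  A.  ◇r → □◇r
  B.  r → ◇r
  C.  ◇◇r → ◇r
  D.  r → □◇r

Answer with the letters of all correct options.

Reflexive relations are serial.
(A) ◇r → □◇r (axiom 5) characterises the euclidean frames. Such an R need not be euclidean — not valid.
(B) the dual of axiom T: valid iff R is reflexive. Every such R is reflexive — valid.
(C) ◇◇r → ◇r is the dual of axiom 4; it is valid on a frame exactly when R is transitive. Such an R need not be transitive, so not valid.
(D) axiom B: valid iff R is symmetric. Every such R is symmetric — valid.

B, D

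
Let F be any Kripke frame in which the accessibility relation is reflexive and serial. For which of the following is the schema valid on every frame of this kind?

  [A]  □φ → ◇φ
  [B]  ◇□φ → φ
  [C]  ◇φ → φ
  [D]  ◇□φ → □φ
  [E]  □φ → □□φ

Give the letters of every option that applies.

(A) axiom D: valid iff R is serial. Every such R is serial — valid.
(B) ◇□φ → φ is the dual of axiom B, which corresponds to symmetry. Such an R need not be symmetric — not valid.
(C) ◇φ → φ is valid only on frames where every R-edge is a self-loop. Such an R need not be a subset of the identity — not valid.
(D) ◇□φ → □φ (the dual of axiom 5) characterises the euclidean frames. Such an R need not be euclidean — not valid.
(E) □φ → □□φ (axiom 4) characterises the transitive frames. Such an R need not be transitive — not valid.

A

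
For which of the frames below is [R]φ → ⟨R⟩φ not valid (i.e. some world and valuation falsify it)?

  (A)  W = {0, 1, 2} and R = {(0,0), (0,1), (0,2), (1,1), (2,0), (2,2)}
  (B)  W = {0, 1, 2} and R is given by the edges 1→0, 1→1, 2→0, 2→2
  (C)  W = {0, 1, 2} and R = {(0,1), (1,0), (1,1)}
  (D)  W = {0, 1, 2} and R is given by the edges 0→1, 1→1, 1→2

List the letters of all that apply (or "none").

B, C, D

The schema [R]φ → ⟨R⟩φ is axiom D; it is valid on a frame iff R is serial.
(A) R is serial (every world has an R-successor), so the schema is valid here.
(B) R is not serial (0 has no R-successor), so the schema fails here.
(C) R is not serial (2 has no R-successor), so the schema fails here.
(D) R is not serial (2 has no R-successor), so the schema fails here.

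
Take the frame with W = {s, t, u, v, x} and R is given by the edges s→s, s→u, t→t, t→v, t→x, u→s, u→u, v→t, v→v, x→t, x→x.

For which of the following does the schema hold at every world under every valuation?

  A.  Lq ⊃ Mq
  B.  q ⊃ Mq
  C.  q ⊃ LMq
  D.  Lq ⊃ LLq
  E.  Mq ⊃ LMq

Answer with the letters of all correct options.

R is reflexive: each world relates to itself.
R is symmetric: every R-edge is matched by its reverse.
R is not transitive: v R t and t R x but not v R x.
R is not euclidean: t R v and t R x but not v R x.
R is serial: every world has an R-successor.
(A) Lq ⊃ Mq is axiom D; it is valid on a frame exactly when R is serial. R is serial, so valid.
(B) q ⊃ Mq is the dual of axiom T; it is valid on a frame exactly when R is reflexive. R is reflexive, so valid.
(C) q ⊃ LMq is axiom B, which corresponds to symmetry. R is symmetric — valid.
(D) Lq ⊃ LLq (axiom 4) characterises the transitive frames. R is not transitive — not valid.
(E) Mq ⊃ LMq is axiom 5, which corresponds to the euclidean property. R is not euclidean — not valid.

A, B, C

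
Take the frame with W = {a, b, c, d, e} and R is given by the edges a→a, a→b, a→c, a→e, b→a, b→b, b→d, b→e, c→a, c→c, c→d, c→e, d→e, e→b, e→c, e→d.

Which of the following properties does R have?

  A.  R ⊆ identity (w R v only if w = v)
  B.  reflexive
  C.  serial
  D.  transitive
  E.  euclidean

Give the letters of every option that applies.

(A) not ⊆ identity: a R b with a ≠ b.
(B) not reflexive: not d R d.
(C) serial: every world has an R-successor.
(D) not transitive: a R b and b R d but not a R d.
(E) not euclidean: a R b and a R c but not b R c.

C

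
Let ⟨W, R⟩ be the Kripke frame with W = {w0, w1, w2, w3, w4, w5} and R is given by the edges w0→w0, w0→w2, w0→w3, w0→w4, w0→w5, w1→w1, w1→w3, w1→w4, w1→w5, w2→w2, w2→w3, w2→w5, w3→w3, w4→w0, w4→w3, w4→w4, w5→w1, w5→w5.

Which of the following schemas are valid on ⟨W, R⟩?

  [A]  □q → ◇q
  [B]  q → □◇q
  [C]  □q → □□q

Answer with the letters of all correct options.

A

R is not symmetric: w0 R w2 but not w2 R w0.
R is not transitive: w0 R w5 and w5 R w1 but not w0 R w1.
R is serial: every world has an R-successor.
(A) □q → ◇q (axiom D) characterises the serial frames. R is serial — valid.
(B) q → □◇q is axiom B, which corresponds to symmetry. R is not symmetric — not valid.
(C) axiom 4: valid iff R is transitive. R is not transitive — not valid.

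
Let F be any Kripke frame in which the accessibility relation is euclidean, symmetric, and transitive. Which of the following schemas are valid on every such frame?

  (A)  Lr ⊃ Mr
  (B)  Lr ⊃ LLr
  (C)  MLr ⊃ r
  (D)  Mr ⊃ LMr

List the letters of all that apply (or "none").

(A) Lr ⊃ Mr (axiom D) characterises the serial frames. Such an R need not be serial — not valid.
(B) Lr ⊃ LLr is axiom 4; it is valid on a frame exactly when R is transitive. Every such R is transitive, so valid.
(C) MLr ⊃ r (the dual of axiom B) characterises the symmetric frames. Every such R is symmetric — valid.
(D) Mr ⊃ LMr is axiom 5, which corresponds to the euclidean property. Every such R is euclidean — valid.

B, C, D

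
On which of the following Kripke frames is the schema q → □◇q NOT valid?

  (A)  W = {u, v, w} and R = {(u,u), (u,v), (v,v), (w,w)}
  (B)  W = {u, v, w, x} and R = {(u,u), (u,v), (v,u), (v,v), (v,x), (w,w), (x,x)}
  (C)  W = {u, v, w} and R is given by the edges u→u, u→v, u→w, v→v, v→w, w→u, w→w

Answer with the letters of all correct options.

The schema q → □◇q is axiom B; it is valid on a frame iff R is symmetric.
(A) R is not symmetric (u R v but not v R u), so the schema fails here.
(B) R is not symmetric (v R x but not x R v), so the schema fails here.
(C) R is not symmetric (u R v but not v R u), so the schema fails here.

A, B, C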